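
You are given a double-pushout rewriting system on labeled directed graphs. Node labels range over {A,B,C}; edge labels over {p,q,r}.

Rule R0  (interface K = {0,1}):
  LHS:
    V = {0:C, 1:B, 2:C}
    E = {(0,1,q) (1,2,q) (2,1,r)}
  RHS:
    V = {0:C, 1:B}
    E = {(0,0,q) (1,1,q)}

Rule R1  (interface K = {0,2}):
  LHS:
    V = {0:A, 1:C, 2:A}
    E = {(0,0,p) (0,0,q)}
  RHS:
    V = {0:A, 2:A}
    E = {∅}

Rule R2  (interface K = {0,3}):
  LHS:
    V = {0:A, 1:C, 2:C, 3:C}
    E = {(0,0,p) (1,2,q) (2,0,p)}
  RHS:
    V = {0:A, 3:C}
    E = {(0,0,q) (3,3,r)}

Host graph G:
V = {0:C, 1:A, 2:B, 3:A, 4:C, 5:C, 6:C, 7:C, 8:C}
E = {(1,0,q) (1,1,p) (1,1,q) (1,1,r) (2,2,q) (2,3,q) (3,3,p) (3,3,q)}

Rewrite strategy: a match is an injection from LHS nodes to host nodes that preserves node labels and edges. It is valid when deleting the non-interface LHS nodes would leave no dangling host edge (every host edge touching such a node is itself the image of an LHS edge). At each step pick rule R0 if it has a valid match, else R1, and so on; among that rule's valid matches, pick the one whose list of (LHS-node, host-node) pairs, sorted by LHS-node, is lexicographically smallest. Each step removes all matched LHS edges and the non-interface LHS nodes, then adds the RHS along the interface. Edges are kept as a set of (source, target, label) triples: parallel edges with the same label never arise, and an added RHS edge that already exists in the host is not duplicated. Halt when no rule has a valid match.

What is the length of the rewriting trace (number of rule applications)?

start.  V:9 E:8  edges: 1-q->0 1-p->1 1-q->1 1-r->1 2-q->2 2-q->3 3-p->3 3-q->3
1. fire R1 via {0↦1, 1↦4, 2↦3}  →  V:8 E:6  edges: 1-q->0 1-r->1 2-q->2 2-q->3 3-p->3 3-q->3
2. fire R1 via {0↦3, 1↦5, 2↦1}  →  V:7 E:4  edges: 1-q->0 1-r->1 2-q->2 2-q->3
halt: no rule applies after step 2

Answer: 2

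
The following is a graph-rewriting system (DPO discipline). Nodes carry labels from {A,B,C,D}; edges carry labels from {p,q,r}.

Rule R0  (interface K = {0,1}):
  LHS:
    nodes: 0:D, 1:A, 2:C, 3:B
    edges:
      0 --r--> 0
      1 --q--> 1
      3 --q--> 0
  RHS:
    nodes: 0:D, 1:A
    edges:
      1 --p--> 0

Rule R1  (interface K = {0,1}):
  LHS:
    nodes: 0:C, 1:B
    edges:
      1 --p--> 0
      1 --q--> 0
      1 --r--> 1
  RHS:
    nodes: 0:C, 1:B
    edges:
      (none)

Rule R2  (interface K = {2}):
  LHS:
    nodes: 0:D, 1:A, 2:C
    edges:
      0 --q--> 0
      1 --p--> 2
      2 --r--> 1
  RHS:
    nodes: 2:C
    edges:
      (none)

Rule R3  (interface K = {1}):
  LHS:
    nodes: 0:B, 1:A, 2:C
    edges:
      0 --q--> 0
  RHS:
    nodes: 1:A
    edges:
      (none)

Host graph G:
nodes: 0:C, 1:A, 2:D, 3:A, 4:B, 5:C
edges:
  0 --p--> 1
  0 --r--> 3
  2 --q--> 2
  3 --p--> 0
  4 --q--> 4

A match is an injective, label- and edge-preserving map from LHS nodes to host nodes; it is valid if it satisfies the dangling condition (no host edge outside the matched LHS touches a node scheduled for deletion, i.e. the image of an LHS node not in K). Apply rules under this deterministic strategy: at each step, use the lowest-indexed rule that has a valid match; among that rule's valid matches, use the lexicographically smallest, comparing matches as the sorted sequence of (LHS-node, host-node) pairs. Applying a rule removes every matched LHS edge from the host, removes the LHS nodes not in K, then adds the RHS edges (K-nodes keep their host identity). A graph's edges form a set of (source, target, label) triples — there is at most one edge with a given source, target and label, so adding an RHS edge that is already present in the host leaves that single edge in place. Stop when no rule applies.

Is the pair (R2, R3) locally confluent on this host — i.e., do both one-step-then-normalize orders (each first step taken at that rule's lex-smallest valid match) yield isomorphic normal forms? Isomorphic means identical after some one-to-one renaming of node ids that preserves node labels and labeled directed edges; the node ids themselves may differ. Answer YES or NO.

Answer: YES

Rewrite trace:
branch R2-first: apply at {0↦2, 1↦3, 2↦0} → |E|=2, then 1 more step(s) → NF |V|=2 |E|=1 V={0:C, 1:A} E=0-p->1
branch R3-first: apply at {0↦4, 1↦1, 2↦5} → |E|=4, then 1 more step(s) → NF |V|=2 |E|=1 V={0:C, 1:A} E=0-p->1
graphs isomorphic (equal up to label-preserving node renaming)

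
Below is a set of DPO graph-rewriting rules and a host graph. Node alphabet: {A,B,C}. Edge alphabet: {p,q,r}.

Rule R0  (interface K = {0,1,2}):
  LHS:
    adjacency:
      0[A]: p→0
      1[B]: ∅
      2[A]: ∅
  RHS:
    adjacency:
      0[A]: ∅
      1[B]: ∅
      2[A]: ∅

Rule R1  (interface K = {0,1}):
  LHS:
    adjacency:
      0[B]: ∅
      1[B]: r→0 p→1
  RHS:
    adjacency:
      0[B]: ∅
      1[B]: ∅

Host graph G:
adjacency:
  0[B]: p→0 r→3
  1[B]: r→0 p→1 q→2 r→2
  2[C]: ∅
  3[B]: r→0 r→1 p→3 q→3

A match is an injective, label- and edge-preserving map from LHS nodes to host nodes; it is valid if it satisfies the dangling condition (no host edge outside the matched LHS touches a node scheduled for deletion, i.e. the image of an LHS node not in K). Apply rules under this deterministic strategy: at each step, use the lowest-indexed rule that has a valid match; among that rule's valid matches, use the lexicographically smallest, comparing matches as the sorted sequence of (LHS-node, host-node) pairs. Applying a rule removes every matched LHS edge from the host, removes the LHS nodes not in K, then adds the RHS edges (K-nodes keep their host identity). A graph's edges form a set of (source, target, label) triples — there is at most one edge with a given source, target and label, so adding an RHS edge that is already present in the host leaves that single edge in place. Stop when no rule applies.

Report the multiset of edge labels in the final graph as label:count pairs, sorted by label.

Answer: q:2 r:2

Steps:
initial: |V|=4 |E|=10  E = 0-p->0 0-r->3 1-r->0 1-p->1 1-q->2 1-r->2 3-r->0 3-r->1 3-p->3 3-q->3
step 1: apply R1 at {0↦0, 1↦1}  → |V|=4 |E|=8  E = 0-p->0 0-r->3 1-q->2 1-r->2 3-r->0 3-r->1 3-p->3 3-q->3
step 2: apply R1 at {0↦0, 1↦3}  → |V|=4 |E|=6  E = 0-p->0 0-r->3 1-q->2 1-r->2 3-r->1 3-q->3
step 3: apply R1 at {0↦3, 1↦0}  → |V|=4 |E|=4  E = 1-q->2 1-r->2 3-r->1 3-q->3
halt: no rule applies after step 3
NF edges: [(1, 2, 'q'), (1, 2, 'r'), (3, 1, 'r'), (3, 3, 'q')]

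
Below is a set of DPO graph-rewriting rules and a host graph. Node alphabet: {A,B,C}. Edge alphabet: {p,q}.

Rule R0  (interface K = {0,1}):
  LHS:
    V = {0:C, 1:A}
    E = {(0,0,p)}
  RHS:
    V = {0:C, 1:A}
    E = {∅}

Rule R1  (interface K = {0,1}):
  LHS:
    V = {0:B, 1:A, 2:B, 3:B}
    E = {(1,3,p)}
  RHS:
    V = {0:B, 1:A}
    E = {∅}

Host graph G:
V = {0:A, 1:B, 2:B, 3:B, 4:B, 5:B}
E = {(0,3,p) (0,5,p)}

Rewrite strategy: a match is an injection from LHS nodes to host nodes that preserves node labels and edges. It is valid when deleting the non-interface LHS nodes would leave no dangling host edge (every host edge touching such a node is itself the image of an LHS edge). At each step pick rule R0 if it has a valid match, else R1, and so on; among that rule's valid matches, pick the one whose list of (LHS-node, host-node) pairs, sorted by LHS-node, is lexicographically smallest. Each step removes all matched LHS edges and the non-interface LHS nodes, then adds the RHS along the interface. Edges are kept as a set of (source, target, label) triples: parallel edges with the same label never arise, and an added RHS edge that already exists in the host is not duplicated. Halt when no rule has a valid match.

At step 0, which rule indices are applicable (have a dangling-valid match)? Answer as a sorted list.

R0: no valid match — LHS pattern not found
R1: 18 valid matches — {0↦1, 1↦0, 2↦2, 3↦3}, {0↦1, 1↦0, 2↦2, 3↦5}, {0↦1, 1↦0, 2↦4, 3↦3} (+15 more)

Answer: [R1]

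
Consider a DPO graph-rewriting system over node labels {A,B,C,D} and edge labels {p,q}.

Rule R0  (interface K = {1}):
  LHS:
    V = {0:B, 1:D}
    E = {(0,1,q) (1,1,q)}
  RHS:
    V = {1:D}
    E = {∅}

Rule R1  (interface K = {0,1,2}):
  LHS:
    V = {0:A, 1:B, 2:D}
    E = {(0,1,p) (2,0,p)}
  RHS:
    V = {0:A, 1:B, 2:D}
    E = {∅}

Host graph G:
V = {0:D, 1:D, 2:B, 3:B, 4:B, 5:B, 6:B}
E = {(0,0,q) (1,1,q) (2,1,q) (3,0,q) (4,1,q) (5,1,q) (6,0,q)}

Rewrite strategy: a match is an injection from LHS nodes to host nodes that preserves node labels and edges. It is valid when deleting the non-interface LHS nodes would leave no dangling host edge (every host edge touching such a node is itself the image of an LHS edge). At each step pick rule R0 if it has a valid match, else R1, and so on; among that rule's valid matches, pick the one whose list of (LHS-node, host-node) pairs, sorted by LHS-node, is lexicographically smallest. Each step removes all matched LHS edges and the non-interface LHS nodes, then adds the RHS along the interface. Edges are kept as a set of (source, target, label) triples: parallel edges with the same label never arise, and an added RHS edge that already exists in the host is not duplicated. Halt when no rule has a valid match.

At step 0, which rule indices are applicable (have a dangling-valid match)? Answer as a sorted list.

R0: 5 valid matches — {0↦2, 1↦1}, {0↦3, 1↦0}, {0↦4, 1↦1} (+2 more)
R1: no valid match — LHS pattern not found

Answer: [R0]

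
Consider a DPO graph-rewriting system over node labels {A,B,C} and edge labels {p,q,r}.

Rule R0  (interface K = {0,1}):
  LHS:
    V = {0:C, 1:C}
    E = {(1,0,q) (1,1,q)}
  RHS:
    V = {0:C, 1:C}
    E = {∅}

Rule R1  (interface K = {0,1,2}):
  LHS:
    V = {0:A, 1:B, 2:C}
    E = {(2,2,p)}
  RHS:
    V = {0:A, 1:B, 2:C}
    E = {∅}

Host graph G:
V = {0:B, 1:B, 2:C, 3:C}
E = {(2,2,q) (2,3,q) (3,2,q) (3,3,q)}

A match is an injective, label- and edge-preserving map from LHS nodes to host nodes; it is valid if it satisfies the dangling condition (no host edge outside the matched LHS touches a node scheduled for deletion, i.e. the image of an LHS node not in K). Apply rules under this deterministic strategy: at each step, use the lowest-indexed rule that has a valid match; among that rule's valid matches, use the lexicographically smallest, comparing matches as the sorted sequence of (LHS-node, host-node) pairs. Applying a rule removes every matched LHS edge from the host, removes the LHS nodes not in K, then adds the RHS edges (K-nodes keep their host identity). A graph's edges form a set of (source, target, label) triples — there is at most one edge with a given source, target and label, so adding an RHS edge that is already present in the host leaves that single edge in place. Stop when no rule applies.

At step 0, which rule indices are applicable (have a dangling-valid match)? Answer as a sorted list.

Answer: [R0]

Derivation:
R0: 2 valid matches — {0↦2, 1↦3}, {0↦3, 1↦2}
R1: no valid match — LHS pattern not found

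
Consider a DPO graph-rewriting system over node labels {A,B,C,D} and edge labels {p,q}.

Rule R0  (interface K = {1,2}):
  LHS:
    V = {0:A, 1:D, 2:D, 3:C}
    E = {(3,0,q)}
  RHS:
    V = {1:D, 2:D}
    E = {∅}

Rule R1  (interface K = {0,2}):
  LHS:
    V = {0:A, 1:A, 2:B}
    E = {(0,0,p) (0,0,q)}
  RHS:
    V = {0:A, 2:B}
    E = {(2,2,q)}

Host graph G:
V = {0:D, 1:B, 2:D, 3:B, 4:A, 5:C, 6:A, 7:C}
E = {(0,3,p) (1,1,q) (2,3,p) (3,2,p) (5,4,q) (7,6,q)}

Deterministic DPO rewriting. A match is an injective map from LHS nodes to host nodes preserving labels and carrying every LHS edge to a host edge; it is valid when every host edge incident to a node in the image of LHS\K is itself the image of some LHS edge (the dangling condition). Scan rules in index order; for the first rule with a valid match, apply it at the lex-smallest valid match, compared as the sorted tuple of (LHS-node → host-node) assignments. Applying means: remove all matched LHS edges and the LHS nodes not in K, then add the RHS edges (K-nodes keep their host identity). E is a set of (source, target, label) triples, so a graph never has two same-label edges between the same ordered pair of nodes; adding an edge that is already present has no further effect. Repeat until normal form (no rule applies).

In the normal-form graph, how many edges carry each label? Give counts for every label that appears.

Answer: p:3 q:1

Rewrite trace:
initial: |V|=8 |E|=6  E = 0-p->3 1-q->1 2-p->3 3-p->2 5-q->4 7-q->6
step 1: apply R0 at {0↦4, 1↦0, 2↦2, 3↦5}  → |V|=6 |E|=5  E = 0-p->3 1-q->1 2-p->3 3-p->2 7-q->6
step 2: apply R0 at {0↦6, 1↦0, 2↦2, 3↦7}  → |V|=4 |E|=4  E = 0-p->3 1-q->1 2-p->3 3-p->2
halt: no rule applies after step 2
NF edges: [(0, 3, 'p'), (1, 1, 'q'), (2, 3, 'p'), (3, 2, 'p')]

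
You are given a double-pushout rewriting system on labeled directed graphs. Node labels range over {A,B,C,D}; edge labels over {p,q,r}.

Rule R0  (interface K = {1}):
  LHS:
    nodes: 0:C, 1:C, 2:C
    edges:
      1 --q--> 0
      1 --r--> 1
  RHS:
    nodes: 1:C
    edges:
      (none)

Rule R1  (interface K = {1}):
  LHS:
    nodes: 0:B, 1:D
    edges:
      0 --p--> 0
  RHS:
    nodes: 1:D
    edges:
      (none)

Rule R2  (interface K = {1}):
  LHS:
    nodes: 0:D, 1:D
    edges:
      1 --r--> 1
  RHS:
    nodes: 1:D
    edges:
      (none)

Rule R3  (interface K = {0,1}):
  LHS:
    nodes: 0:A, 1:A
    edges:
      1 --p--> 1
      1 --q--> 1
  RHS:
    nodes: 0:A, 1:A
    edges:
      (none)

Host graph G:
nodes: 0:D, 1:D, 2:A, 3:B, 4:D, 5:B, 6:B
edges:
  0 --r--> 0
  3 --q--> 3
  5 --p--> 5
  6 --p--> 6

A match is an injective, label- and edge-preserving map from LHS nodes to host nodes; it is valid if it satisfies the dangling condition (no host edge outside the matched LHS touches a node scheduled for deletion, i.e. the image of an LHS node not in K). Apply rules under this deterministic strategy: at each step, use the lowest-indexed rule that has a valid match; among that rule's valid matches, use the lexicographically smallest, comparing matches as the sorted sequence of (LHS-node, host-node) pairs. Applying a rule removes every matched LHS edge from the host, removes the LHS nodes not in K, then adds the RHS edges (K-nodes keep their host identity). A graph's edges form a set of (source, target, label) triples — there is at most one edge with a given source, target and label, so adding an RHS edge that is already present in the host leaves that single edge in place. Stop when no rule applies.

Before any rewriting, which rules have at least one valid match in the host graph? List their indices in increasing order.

R0: no valid match — LHS pattern not found
R1: 6 valid matches — {0↦5, 1↦0}, {0↦5, 1↦1}, {0↦5, 1↦4} (+3 more)
R2: 2 valid matches — {0↦1, 1↦0}, {0↦4, 1↦0}
R3: no valid match — LHS pattern not found

Answer: [R1,R2]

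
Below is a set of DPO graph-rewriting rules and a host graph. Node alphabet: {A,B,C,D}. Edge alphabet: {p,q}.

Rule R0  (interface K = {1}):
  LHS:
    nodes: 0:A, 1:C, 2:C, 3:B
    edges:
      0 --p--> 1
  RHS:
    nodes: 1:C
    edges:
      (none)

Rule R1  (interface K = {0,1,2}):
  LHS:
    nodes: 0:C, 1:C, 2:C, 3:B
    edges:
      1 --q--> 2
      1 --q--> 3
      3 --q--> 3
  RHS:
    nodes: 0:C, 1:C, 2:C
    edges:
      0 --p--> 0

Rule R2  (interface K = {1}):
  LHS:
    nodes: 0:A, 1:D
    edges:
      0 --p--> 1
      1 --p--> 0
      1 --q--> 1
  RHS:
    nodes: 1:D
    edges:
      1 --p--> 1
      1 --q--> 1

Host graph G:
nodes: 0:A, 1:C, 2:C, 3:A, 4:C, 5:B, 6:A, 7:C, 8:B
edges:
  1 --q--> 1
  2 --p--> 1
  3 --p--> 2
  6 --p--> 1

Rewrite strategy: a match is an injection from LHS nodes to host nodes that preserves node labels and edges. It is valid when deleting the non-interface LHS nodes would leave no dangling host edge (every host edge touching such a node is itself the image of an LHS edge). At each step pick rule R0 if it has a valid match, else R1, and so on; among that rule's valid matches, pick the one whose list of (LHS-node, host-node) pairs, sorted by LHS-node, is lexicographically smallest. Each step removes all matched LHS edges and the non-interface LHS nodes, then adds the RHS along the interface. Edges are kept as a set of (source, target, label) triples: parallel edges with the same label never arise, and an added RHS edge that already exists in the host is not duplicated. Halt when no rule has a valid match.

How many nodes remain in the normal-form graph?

start.  V:9 E:4  edges: 1-q->1 2-p->1 3-p->2 6-p->1
1. fire R0 via {0↦3, 1↦2, 2↦4, 3↦5}  →  V:6 E:3  edges: 1-q->1 2-p->1 6-p->1
2. fire R0 via {0↦6, 1↦1, 2↦7, 3↦8}  →  V:3 E:2  edges: 1-q->1 2-p->1
final graph: no rule applies after step 2
NF nodes: {0:A, 1:C, 2:C}

Answer: 3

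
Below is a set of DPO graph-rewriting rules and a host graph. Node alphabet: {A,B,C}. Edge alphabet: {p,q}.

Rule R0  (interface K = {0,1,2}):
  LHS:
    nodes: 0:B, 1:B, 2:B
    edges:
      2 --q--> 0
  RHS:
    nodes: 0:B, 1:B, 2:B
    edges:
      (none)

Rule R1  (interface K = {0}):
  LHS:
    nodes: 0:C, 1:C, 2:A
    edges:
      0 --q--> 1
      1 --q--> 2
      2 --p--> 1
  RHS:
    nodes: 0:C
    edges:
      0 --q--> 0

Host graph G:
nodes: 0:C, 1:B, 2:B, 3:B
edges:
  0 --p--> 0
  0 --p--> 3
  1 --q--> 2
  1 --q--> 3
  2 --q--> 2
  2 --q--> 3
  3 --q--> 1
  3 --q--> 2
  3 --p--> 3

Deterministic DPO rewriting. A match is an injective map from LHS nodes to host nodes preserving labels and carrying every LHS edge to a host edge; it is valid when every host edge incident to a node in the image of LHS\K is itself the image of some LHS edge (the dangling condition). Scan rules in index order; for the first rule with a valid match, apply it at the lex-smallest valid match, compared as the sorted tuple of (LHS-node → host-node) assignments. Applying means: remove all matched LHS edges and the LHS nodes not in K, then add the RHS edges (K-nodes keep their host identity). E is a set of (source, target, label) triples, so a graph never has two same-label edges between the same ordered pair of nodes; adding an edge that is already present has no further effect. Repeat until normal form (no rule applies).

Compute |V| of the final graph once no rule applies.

[0] host  ⇒  4 nodes, 9 edges  {0-p->0 0-p->3 1-q->2 1-q->3 2-q->2 2-q->3 3-q->1 3-q->2 3-p->3}
[1] R0 @ {0↦1, 1↦2, 2↦3}  ⇒  4 nodes, 8 edges  {0-p->0 0-p->3 1-q->2 1-q->3 2-q->2 2-q->3 3-q->2 3-p->3}
[2] R0 @ {0↦2, 1↦1, 2↦3}  ⇒  4 nodes, 7 edges  {0-p->0 0-p->3 1-q->2 1-q->3 2-q->2 2-q->3 3-p->3}
[3] R0 @ {0↦2, 1↦3, 2↦1}  ⇒  4 nodes, 6 edges  {0-p->0 0-p->3 1-q->3 2-q->2 2-q->3 3-p->3}
[4] R0 @ {0↦3, 1↦1, 2↦2}  ⇒  4 nodes, 5 edges  {0-p->0 0-p->3 1-q->3 2-q->2 3-p->3}
[5] R0 @ {0↦3, 1↦2, 2↦1}  ⇒  4 nodes, 4 edges  {0-p->0 0-p->3 2-q->2 3-p->3}
final graph: no rule applies after step 5
NF nodes: {0:C, 1:B, 2:B, 3:B}

Answer: 4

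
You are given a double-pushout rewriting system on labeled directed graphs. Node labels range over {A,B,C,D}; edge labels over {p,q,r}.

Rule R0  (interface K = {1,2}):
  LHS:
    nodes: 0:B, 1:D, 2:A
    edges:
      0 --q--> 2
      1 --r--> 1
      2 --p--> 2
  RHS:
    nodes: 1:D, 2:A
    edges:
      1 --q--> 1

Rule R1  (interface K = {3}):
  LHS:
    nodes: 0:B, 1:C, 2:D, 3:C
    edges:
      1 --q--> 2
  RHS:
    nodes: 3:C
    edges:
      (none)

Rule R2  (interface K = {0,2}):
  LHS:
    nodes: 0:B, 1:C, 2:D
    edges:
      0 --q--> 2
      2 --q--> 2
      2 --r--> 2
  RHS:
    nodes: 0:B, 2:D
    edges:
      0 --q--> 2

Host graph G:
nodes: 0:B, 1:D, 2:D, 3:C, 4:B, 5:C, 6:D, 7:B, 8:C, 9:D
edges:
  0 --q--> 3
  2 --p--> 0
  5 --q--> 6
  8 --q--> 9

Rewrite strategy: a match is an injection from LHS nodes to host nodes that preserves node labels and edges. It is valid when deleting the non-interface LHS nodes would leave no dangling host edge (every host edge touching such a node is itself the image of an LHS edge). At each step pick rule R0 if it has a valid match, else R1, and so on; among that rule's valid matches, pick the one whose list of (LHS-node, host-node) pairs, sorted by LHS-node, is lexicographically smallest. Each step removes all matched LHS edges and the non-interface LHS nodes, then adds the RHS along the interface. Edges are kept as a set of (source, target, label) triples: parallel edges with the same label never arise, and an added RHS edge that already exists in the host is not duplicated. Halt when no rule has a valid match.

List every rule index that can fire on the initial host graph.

R0: no valid match — LHS pattern not found
R1: 8 valid matches — {0↦4, 1↦5, 2↦6, 3↦3}, {0↦4, 1↦5, 2↦6, 3↦8}, {0↦4, 1↦8, 2↦9, 3↦3} (+5 more)
R2: no valid match — LHS pattern not found

Answer: [R1]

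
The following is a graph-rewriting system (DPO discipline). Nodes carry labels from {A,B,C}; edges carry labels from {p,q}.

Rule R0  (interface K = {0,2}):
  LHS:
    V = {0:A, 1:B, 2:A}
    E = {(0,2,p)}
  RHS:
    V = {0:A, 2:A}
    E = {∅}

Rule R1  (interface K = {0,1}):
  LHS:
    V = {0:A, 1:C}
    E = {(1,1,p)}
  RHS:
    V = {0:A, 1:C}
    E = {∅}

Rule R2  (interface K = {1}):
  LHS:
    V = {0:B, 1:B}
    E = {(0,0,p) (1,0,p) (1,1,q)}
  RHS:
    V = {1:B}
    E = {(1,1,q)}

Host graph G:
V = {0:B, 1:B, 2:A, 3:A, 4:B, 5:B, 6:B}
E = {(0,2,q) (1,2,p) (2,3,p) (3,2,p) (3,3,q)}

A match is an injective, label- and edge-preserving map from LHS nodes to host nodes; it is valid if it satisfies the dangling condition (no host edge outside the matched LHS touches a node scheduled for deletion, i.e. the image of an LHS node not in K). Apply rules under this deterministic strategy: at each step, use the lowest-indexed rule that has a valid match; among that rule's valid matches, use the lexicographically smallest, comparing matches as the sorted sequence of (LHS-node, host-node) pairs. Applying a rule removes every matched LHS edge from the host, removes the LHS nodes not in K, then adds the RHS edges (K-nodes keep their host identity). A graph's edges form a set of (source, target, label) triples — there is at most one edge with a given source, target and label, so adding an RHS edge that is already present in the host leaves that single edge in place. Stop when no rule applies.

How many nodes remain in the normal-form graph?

initial: |V|=7 |E|=5  E = 0-q->2 1-p->2 2-p->3 3-p->2 3-q->3
step 1: apply R0 at {0↦2, 1↦4, 2↦3}  → |V|=6 |E|=4  E = 0-q->2 1-p->2 3-p->2 3-q->3
step 2: apply R0 at {0↦3, 1↦5, 2↦2}  → |V|=5 |E|=3  E = 0-q->2 1-p->2 3-q->3
halt: no rule applies after step 2
NF nodes: {0:B, 1:B, 2:A, 3:A, 6:B}

Answer: 5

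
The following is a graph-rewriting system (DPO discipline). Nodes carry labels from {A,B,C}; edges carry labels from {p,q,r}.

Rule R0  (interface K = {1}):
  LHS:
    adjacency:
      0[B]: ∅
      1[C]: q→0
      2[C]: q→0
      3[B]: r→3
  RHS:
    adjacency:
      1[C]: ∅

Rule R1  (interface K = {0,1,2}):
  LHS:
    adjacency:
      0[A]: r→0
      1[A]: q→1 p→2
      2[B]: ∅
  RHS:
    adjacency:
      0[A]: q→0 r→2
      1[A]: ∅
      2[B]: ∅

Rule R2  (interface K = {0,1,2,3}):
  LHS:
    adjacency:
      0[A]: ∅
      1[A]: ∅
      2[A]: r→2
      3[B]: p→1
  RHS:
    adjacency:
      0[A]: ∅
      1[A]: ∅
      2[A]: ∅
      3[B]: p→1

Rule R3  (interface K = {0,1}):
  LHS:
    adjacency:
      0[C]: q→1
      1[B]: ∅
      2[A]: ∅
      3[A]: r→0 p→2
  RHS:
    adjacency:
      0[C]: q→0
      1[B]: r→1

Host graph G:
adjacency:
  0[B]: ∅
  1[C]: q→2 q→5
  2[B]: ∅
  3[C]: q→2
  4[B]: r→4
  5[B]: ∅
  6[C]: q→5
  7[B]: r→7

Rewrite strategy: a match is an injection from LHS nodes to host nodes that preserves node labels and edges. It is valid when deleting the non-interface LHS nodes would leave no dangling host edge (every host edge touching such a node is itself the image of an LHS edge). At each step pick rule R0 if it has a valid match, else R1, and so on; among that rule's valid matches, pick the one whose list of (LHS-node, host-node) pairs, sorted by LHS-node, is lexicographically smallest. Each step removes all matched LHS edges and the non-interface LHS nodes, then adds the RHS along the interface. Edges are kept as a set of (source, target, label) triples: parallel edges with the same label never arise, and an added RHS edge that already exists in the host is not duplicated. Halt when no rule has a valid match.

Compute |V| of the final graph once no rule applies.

Answer: 2

Derivation:
start.  V:8 E:6  edges: 1-q->2 1-q->5 3-q->2 4-r->4 6-q->5 7-r->7
1. fire R0 via {0↦2, 1↦1, 2↦3, 3↦4}  →  V:5 E:3  edges: 1-q->5 6-q->5 7-r->7
2. fire R0 via {0↦5, 1↦1, 2↦6, 3↦7}  →  V:2 E:0  edges: ∅
halt: no rule applies after step 2
NF nodes: {0:B, 1:C}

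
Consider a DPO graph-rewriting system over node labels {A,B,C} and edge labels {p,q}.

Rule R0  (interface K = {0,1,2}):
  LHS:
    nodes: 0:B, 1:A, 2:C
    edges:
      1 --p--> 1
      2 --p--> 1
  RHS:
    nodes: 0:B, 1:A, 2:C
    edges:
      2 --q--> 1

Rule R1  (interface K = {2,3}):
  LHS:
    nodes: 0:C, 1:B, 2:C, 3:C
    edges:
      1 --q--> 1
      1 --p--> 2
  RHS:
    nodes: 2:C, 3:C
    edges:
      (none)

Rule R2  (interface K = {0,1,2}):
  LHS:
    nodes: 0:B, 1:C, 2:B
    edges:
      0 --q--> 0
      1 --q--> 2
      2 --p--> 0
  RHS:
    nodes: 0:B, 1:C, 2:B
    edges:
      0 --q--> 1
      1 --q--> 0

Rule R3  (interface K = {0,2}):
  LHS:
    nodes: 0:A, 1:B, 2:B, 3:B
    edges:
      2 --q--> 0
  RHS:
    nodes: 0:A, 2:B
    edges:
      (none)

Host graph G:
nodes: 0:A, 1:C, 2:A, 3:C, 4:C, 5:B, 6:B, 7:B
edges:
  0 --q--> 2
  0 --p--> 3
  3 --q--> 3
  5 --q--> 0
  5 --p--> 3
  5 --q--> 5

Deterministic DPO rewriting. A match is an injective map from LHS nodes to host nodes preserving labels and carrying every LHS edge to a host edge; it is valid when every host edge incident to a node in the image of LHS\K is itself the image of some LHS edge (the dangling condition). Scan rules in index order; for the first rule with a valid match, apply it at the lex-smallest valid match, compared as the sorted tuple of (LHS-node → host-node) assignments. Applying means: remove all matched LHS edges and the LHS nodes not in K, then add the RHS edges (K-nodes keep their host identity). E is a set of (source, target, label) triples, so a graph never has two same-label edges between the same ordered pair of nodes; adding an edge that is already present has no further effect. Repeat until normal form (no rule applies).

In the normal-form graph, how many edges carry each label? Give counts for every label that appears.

start.  V:8 E:6  edges: 0-q->2 0-p->3 3-q->3 5-q->0 5-p->3 5-q->5
1. fire R3 via {0↦0, 1↦6, 2↦5, 3↦7}  →  V:6 E:5  edges: 0-q->2 0-p->3 3-q->3 5-p->3 5-q->5
2. fire R1 via {0↦1, 1↦5, 2↦3, 3↦4}  →  V:4 E:3  edges: 0-q->2 0-p->3 3-q->3
halt: no rule applies after step 2
NF edges: [(0, 2, 'q'), (0, 3, 'p'), (3, 3, 'q')]

Answer: p:1 q:2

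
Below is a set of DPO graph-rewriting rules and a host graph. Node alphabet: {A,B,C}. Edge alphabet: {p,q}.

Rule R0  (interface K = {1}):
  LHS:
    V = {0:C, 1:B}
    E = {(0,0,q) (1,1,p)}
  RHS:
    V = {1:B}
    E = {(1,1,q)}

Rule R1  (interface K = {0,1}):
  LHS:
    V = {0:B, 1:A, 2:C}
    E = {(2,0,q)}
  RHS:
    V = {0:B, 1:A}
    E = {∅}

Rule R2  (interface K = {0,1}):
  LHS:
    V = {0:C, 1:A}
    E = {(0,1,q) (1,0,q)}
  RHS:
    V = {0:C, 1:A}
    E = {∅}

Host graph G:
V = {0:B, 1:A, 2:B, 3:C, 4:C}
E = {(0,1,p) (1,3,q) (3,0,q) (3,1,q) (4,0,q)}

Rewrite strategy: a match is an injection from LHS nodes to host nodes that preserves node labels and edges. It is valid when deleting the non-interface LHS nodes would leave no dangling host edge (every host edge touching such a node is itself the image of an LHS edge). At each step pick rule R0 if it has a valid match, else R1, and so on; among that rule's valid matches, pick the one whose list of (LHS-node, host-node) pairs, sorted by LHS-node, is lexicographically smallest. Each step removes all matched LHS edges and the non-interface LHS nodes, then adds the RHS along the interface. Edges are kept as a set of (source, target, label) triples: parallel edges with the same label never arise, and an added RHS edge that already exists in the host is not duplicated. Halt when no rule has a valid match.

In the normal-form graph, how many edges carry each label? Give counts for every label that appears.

Answer: p:1

Derivation:
initial: |V|=5 |E|=5  E = 0-p->1 1-q->3 3-q->0 3-q->1 4-q->0
step 1: apply R1 at {0↦0, 1↦1, 2↦4}  → |V|=4 |E|=4  E = 0-p->1 1-q->3 3-q->0 3-q->1
step 2: apply R2 at {0↦3, 1↦1}  → |V|=4 |E|=2  E = 0-p->1 3-q->0
step 3: apply R1 at {0↦0, 1↦1, 2↦3}  → |V|=3 |E|=1  E = 0-p->1
normal form: no rule applies after step 3
NF edges: [(0, 1, 'p')]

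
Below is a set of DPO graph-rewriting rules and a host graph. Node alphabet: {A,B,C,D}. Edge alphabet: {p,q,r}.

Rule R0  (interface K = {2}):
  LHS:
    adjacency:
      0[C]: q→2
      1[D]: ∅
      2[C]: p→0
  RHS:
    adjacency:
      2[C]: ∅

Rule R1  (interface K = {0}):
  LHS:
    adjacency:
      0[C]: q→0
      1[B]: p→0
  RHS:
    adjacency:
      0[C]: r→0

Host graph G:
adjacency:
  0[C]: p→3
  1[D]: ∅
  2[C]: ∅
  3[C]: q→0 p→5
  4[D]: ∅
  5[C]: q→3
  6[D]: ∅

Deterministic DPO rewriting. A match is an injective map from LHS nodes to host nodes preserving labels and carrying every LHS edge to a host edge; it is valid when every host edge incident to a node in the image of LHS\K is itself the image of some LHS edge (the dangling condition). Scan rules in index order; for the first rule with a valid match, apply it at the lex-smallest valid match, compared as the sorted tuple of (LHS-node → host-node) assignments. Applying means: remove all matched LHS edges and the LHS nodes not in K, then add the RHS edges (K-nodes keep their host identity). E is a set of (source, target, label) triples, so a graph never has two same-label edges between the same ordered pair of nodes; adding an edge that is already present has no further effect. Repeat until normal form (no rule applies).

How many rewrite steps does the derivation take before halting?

Answer: 2

Rewrite trace:
start.  V:7 E:4  edges: 0-p->3 3-q->0 3-p->5 5-q->3
1. fire R0 via {0↦5, 1↦1, 2↦3}  →  V:5 E:2  edges: 0-p->3 3-q->0
2. fire R0 via {0↦3, 1↦4, 2↦0}  →  V:3 E:0  edges: ∅
normal form: no rule applies after step 2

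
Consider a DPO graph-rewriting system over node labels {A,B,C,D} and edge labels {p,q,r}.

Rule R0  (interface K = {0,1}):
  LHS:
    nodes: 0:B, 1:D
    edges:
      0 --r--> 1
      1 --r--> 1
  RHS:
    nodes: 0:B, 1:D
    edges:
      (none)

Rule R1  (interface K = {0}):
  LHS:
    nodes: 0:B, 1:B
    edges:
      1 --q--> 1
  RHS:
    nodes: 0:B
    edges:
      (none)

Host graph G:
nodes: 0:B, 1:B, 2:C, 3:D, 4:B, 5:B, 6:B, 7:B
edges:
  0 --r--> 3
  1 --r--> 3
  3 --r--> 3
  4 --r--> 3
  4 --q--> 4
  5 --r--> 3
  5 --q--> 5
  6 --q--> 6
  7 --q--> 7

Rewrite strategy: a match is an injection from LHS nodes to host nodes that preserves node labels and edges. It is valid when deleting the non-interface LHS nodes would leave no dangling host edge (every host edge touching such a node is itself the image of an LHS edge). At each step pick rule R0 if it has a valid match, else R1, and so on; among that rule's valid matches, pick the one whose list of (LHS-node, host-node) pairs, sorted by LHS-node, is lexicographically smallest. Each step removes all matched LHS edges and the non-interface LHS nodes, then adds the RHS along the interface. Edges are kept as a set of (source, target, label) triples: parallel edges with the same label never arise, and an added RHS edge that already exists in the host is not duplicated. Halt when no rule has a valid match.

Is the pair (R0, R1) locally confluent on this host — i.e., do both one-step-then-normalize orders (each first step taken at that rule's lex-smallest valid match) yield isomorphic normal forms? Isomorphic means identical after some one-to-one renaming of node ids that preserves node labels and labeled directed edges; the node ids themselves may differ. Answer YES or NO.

Answer: YES

Steps:
branch R0-first: apply at {0↦0, 1↦3} → |E|=7, then 2 more step(s) → NF |V|=6 |E|=5 V={0:B, 1:B, 2:C, 3:D, 4:B, 5:B} E=1-r->3 4-r->3 4-q->4 5-r->3 5-q->5
branch R1-first: apply at {0↦0, 1↦6} → |E|=8, then 2 more step(s) → NF |V|=6 |E|=5 V={0:B, 1:B, 2:C, 3:D, 4:B, 5:B} E=1-r->3 4-r->3 4-q->4 5-r->3 5-q->5
graphs isomorphic (equal up to label-preserving node renaming)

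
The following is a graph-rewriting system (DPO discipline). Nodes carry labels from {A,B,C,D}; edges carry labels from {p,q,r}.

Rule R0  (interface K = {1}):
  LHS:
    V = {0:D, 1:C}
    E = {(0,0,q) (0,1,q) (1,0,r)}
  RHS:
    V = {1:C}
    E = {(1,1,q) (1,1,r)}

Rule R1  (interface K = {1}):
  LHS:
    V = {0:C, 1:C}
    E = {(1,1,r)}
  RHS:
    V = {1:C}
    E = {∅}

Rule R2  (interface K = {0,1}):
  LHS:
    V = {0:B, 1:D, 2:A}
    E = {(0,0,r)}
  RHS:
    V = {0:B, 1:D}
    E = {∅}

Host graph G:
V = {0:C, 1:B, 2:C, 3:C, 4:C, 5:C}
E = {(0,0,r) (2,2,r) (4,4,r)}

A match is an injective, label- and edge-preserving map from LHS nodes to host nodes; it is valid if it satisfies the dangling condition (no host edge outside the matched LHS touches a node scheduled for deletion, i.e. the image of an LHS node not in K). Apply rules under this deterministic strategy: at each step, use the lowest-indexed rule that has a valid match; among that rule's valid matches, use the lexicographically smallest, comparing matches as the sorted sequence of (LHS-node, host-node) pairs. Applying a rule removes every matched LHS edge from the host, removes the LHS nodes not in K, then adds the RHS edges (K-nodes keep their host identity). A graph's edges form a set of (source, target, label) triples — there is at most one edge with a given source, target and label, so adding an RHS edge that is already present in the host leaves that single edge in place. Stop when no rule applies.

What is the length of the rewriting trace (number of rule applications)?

Answer: 3

Derivation:
start.  V:6 E:3  edges: 0-r->0 2-r->2 4-r->4
1. fire R1 via {0↦3, 1↦0}  →  V:5 E:2  edges: 2-r->2 4-r->4
2. fire R1 via {0↦0, 1↦2}  →  V:4 E:1  edges: 4-r->4
3. fire R1 via {0↦2, 1↦4}  →  V:3 E:0  edges: ∅
normal form: no rule applies after step 3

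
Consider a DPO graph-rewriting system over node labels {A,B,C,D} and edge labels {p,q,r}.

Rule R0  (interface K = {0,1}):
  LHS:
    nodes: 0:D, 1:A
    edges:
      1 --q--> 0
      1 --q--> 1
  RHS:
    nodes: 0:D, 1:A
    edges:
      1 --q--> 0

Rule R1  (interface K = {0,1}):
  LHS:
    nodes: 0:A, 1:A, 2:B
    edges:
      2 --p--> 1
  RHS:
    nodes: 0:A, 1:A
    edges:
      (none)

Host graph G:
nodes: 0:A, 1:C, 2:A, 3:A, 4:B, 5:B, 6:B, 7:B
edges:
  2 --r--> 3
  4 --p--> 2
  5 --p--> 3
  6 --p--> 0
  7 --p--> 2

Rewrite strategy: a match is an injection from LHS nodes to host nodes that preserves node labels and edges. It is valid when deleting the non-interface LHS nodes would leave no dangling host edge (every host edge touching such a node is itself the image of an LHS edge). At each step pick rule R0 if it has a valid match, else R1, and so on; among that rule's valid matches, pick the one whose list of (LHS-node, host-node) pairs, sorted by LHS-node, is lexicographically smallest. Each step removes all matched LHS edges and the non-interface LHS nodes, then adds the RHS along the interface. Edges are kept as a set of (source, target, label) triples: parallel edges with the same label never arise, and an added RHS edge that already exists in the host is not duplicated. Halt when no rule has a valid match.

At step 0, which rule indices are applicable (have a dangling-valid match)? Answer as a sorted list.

R0: no valid match — LHS pattern not found
R1: 8 valid matches — {0↦0, 1↦2, 2↦4}, {0↦0, 1↦2, 2↦7}, {0↦0, 1↦3, 2↦5} (+5 more)

Answer: [R1]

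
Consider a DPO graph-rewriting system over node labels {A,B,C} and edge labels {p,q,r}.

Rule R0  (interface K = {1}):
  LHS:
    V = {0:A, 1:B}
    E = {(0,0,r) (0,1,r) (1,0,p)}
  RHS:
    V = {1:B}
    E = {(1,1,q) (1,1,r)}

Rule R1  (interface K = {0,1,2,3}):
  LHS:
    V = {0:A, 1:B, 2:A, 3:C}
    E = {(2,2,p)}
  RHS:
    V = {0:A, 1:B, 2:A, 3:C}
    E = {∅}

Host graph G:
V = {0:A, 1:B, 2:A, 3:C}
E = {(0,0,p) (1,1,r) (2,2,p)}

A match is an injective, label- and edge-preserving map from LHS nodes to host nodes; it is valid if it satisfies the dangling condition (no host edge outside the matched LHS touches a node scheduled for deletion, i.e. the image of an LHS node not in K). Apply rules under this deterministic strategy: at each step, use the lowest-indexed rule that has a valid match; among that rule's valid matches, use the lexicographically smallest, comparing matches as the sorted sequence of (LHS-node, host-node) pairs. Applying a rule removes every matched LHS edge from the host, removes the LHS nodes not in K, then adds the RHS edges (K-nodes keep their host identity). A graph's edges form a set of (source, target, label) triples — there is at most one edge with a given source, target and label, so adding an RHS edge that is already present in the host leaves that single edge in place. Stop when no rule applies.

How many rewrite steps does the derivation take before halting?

initial: |V|=4 |E|=3  E = 0-p->0 1-r->1 2-p->2
step 1: apply R1 at {0↦0, 1↦1, 2↦2, 3↦3}  → |V|=4 |E|=2  E = 0-p->0 1-r->1
step 2: apply R1 at {0↦2, 1↦1, 2↦0, 3↦3}  → |V|=4 |E|=1  E = 1-r->1
final graph: no rule applies after step 2

Answer: 2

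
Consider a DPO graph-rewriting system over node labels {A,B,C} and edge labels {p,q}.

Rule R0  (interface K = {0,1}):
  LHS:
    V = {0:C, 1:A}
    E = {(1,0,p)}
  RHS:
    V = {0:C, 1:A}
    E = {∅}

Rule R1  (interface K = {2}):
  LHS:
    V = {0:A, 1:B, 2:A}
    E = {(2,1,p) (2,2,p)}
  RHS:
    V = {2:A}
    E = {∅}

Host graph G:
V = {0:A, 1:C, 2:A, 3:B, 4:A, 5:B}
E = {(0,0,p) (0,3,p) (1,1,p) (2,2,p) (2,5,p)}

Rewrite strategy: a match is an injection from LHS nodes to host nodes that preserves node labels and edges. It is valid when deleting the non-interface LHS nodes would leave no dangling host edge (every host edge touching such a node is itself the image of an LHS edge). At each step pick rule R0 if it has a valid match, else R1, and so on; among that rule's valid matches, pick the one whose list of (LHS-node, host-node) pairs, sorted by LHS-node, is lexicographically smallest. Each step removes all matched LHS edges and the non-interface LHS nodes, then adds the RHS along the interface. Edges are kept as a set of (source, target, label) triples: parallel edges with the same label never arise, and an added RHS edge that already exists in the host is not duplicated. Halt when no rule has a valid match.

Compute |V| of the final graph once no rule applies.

Answer: 2

Rewrite trace:
[0] host  ⇒  6 nodes, 5 edges  {0-p->0 0-p->3 1-p->1 2-p->2 2-p->5}
[1] R1 @ {0↦4, 1↦3, 2↦0}  ⇒  4 nodes, 3 edges  {1-p->1 2-p->2 2-p->5}
[2] R1 @ {0↦0, 1↦5, 2↦2}  ⇒  2 nodes, 1 edges  {1-p->1}
halt: no rule applies after step 2
NF nodes: {1:C, 2:A}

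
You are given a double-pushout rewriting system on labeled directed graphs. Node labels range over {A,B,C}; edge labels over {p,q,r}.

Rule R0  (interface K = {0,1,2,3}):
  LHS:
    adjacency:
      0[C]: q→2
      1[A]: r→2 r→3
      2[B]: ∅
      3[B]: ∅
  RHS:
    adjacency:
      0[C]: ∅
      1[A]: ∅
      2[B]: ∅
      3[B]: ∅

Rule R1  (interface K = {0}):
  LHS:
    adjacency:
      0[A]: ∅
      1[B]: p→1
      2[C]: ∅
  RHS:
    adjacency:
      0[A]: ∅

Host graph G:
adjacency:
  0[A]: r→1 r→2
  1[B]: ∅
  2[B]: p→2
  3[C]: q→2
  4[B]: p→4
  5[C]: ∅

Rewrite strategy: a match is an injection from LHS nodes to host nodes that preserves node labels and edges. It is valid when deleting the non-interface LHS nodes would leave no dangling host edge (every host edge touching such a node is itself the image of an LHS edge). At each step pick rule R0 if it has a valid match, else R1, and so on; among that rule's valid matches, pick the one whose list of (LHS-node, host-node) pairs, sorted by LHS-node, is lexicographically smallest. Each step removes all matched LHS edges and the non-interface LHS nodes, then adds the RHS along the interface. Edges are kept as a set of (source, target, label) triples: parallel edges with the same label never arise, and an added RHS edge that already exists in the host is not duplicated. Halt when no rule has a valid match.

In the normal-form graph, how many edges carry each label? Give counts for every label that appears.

Answer: (no edges)

Rewrite trace:
initial: |V|=6 |E|=5  E = 0-r->1 0-r->2 2-p->2 3-q->2 4-p->4
step 1: apply R0 at {0↦3, 1↦0, 2↦2, 3↦1}  → |V|=6 |E|=2  E = 2-p->2 4-p->4
step 2: apply R1 at {0↦0, 1↦2, 2↦3}  → |V|=4 |E|=1  E = 4-p->4
step 3: apply R1 at {0↦0, 1↦4, 2↦5}  → |V|=2 |E|=0  E = ∅
final graph: no rule applies after step 3
NF edges: []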